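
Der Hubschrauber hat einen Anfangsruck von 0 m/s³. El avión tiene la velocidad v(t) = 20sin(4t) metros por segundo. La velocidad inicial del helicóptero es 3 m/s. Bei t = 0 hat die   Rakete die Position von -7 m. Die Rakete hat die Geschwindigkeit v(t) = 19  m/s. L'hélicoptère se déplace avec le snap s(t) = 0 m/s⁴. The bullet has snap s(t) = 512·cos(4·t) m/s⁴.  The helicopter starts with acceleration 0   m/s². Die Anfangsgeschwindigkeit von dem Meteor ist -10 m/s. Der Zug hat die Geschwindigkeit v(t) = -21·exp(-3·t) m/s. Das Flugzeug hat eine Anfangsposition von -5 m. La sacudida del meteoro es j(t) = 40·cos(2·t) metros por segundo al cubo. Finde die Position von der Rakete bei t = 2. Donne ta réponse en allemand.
Ausgehend von der Geschwindigkeit v(t) = 19, nehmen wir 1 Stammfunktion. Die Stammfunktion von der Geschwindigkeit, mit x(0) = -7, ergibt die Position: x(t) = 19·t - 7. Mit x(t) = 19·t - 7 und Einsetzen von t = 2, finden wir x = 31.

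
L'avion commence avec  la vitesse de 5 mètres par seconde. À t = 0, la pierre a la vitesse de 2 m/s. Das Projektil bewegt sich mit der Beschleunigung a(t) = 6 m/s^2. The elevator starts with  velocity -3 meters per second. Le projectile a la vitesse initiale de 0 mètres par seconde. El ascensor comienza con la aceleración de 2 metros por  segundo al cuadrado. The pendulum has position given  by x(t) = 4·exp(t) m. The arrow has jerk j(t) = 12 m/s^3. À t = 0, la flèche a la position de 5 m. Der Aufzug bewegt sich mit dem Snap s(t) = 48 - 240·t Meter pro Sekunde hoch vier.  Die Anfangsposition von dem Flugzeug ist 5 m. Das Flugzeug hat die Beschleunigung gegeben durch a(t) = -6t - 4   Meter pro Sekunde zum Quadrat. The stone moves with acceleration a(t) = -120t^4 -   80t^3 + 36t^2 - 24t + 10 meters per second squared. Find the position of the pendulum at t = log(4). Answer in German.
Aus der Gleichung für die Position x(t) = 4·exp(t), setzen wir t = log(4) ein und erhalten x = 16.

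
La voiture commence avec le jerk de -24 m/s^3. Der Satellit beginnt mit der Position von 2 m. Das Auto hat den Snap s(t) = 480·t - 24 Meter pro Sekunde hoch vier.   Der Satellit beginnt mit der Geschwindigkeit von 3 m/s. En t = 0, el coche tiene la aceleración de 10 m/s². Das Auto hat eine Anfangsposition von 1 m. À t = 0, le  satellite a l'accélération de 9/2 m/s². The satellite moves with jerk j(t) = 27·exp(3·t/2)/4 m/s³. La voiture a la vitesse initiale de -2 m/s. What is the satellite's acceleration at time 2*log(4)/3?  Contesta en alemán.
Wir müssen die Stammfunktion unserer Gleichung für den Ruck j(t) = 27·exp(3·t/2)/4 1-mal finden. Die Stammfunktion von dem Ruck ist die Beschleunigung. Mit a(0) = 9/2 erhalten wir a(t) = 9·exp(3·t/2)/2. Wir haben die Beschleunigung a(t) = 9·exp(3·t/2)/2. Durch Einsetzen von t = 2*log(4)/3: a(2*log(4)/3) = 18.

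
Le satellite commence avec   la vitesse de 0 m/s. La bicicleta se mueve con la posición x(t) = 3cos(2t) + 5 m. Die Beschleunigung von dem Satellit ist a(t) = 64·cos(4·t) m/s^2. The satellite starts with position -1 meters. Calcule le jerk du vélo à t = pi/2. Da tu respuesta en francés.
Pour résoudre ceci, nous devons prendre 3 dérivées de notre équation de la position x(t) = 3·cos(2·t) + 5. En dérivant la position, nous obtenons la vitesse: v(t) = -6·sin(2·t). En dérivant la vitesse, nous obtenons l'accélération: a(t) = -12·cos(2·t). En dérivant l'accélération, nous obtenons le jerk: j(t) = 24·sin(2·t). De l'équation du jerk j(t) = 24·sin(2·t), nous substituons t = pi/2 pour obtenir j = 0.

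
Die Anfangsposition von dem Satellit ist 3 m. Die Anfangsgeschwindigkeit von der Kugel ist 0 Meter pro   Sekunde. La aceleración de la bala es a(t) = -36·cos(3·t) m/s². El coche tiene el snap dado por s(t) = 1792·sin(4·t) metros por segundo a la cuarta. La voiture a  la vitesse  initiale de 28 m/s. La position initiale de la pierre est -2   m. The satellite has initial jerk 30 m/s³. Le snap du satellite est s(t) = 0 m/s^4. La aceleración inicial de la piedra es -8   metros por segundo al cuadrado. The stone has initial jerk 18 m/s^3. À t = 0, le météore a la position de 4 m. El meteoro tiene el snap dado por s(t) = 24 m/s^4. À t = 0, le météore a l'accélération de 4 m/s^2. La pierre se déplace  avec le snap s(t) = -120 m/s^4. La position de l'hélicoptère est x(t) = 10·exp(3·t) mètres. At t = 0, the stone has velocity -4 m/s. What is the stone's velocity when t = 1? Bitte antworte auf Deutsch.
Um dies zu lösen, müssen wir 3 Integrale unserer Gleichung für den Snap s(t) = -120 finden. Das Integral von dem Snap ist der Ruck. Mit j(0) = 18 erhalten wir j(t) = 18 - 120·t. Durch Integration von dem Ruck und Verwendung der Anfangsbedingung a(0) = -8, erhalten wir a(t) = -60·t^2 + 18·t - 8. Durch Integration von der Beschleunigung und Verwendung der Anfangsbedingung v(0) = -4, erhalten wir v(t) = -20·t^3 + 9·t^2 - 8·t - 4. Mit v(t) = -20·t^3 + 9·t^2 - 8·t - 4 und Einsetzen von t = 1, finden wir v = -23.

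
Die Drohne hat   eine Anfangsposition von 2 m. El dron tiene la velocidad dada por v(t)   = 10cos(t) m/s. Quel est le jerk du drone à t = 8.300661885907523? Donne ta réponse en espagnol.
Para resolver esto, necesitamos tomar 2 derivadas de nuestra ecuación de la velocidad v(t) = 10·cos(t). Tomando d/dt de v(t), encontramos a(t) = -10·sin(t). La derivada de la aceleración da la sacudida: j(t) = -10·cos(t). De la ecuación de la sacudida j(t) = -10·cos(t), sustituimos t = 8.300661885907523 para obtener j = 4.31973885258373.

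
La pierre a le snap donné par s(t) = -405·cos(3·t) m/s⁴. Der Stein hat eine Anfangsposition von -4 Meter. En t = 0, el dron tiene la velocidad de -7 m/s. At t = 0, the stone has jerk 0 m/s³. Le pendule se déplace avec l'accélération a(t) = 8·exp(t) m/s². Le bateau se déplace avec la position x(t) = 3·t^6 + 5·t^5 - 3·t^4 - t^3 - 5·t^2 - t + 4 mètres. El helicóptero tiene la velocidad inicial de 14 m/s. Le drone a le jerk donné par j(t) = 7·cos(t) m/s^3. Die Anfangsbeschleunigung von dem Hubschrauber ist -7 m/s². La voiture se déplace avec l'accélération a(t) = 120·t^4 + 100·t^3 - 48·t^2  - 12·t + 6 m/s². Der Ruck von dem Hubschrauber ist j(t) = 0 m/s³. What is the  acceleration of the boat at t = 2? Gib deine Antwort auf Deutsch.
Um dies zu lösen, müssen wir 2 Ableitungen unserer Gleichung für die Position x(t) = 3·t^6 + 5·t^5 - 3·t^4 - t^3 - 5·t^2 - t + 4 nehmen. Mit d/dt von x(t) finden wir v(t) = 18·t^5 + 25·t^4 - 12·t^3 - 3·t^2 - 10·t - 1. Durch Ableiten von der Geschwindigkeit erhalten wir die Beschleunigung: a(t) = 90·t^4 + 100·t^3 - 36·t^2 - 6·t - 10. Mit a(t) = 90·t^4 + 100·t^3 - 36·t^2 - 6·t - 10 und Einsetzen von t = 2, finden wir a = 2074.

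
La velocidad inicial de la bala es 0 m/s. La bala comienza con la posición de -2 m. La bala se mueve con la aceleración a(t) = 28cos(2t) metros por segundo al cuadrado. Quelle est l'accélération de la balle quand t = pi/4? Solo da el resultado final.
À t = pi/4, a = 0.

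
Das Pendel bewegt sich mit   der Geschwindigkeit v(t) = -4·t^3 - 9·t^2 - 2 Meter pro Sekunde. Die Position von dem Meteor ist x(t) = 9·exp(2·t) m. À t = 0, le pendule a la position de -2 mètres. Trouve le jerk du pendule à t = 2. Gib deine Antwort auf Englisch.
To solve this, we need to take 2 derivatives of our velocity equation v(t) = -4·t^3 - 9·t^2 - 2. The derivative of velocity gives acceleration: a(t) = -12·t^2 - 18·t. Differentiating acceleration, we get jerk: j(t) = -24·t - 18. We have jerk j(t) = -24·t - 18. Substituting t = 2: j(2) = -66.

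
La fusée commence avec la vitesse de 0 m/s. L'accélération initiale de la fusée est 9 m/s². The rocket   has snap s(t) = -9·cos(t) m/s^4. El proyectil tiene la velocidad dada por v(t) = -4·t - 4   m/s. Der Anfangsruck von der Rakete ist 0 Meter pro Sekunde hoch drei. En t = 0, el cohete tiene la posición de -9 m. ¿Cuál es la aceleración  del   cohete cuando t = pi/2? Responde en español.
Necesitamos integrar nuestra ecuación del snap s(t) = -9·cos(t) 2 veces. Tomando ∫s(t)dt y aplicando j(0) = 0, encontramos j(t) = -9·sin(t). Tomando ∫j(t)dt y aplicando a(0) = 9, encontramos a(t) = 9·cos(t). De la ecuación de la aceleración a(t) = 9·cos(t), sustituimos t = pi/2 para obtener a = 0.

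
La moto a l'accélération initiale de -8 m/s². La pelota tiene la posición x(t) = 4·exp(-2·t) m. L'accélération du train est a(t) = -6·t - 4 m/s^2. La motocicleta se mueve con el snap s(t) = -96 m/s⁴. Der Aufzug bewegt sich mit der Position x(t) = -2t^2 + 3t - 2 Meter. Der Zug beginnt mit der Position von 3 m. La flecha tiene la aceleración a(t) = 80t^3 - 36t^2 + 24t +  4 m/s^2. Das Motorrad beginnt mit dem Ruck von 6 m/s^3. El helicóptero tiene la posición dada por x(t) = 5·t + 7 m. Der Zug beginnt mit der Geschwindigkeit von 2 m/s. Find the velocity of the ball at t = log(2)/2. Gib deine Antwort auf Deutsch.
Um dies zu lösen, müssen wir 1 Ableitung unserer Gleichung für die Position x(t) = 4·exp(-2·t) nehmen. Durch Ableiten von der Position erhalten wir die Geschwindigkeit: v(t) = -8·exp(-2·t). Aus der Gleichung für die Geschwindigkeit v(t) = -8·exp(-2·t), setzen wir t = log(2)/2 ein und erhalten v = -4.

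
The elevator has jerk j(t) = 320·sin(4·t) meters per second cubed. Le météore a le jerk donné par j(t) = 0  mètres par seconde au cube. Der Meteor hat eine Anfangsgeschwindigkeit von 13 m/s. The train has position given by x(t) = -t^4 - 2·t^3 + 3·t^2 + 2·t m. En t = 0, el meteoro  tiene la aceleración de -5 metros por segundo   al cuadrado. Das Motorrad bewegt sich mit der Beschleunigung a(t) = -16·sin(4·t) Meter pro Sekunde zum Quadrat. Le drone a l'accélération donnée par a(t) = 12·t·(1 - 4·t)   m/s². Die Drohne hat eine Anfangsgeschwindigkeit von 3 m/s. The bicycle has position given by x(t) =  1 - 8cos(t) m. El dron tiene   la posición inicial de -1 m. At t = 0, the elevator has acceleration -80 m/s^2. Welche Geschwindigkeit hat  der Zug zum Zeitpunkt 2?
Ausgehend von der Position x(t) = -t^4 - 2·t^3 + 3·t^2 + 2·t, nehmen wir 1 Ableitung. Durch Ableiten von der Position erhalten wir die Geschwindigkeit: v(t) = -4·t^3 - 6·t^2 + 6·t + 2. Aus der Gleichung für die Geschwindigkeit v(t) = -4·t^3 - 6·t^2 + 6·t + 2, setzen wir t = 2 ein und erhalten v = -42.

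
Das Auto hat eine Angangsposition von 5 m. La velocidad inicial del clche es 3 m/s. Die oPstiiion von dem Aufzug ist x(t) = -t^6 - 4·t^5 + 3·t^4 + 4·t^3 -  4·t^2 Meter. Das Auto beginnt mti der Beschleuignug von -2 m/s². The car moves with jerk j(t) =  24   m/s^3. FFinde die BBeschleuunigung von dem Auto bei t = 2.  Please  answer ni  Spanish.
Necesitamos integrar nuestra ecuación de la sacudida j(t) = 24 1 vez. La antiderivada de la sacudida es la aceleración. Usando a(0) = -2, obtenemos a(t) = 24·t - 2. De la ecuación de la aceleración a(t) = 24·t - 2, sustituimos t = 2 para obtener a = 46.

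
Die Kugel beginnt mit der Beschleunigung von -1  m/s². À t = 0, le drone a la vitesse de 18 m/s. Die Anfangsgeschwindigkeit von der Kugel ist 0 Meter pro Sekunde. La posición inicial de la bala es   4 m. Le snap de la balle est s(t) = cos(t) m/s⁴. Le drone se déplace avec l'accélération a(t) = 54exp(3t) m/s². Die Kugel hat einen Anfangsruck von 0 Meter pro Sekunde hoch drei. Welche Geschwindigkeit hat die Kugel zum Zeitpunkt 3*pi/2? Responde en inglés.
Starting from snap s(t) = cos(t), we take 3 integrals. Taking ∫s(t)dt and applying j(0) = 0, we find j(t) = sin(t). Finding the antiderivative of j(t) and using a(0) = -1: a(t) = -cos(t). Finding the antiderivative of a(t) and using v(0) = 0: v(t) = -sin(t). We have velocity v(t) = -sin(t). Substituting t = 3*pi/2: v(3*pi/2) = 1.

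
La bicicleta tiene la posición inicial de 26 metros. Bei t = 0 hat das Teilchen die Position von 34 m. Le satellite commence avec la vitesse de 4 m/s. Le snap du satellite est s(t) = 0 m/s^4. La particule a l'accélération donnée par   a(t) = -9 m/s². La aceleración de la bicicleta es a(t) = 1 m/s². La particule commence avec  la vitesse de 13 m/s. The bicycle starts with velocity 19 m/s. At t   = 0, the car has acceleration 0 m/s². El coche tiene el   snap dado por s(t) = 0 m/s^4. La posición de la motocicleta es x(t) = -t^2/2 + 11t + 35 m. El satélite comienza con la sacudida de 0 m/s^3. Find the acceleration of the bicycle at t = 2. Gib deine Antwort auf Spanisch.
Tenemos la aceleración a(t) = 1. Sustituyendo t = 2: a(2) = 1.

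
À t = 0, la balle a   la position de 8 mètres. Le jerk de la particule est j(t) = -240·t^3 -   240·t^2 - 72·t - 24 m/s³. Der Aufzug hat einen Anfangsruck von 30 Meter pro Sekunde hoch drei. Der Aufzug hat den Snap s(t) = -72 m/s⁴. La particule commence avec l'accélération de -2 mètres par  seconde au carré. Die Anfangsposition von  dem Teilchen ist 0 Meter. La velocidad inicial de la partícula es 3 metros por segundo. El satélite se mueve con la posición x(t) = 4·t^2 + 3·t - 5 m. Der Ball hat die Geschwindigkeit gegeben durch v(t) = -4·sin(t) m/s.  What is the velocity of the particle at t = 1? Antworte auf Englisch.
To solve this, we need to take 2 integrals of our jerk equation j(t) = -240·t^3 - 240·t^2 - 72·t - 24. Taking ∫j(t)dt and applying a(0) = -2, we find a(t) = -60·t^4 - 80·t^3 - 36·t^2 - 24·t - 2. The antiderivative of acceleration is velocity. Using v(0) = 3, we get v(t) = -12·t^5 - 20·t^4 - 12·t^3 - 12·t^2 - 2·t + 3. Using v(t) = -12·t^5 - 20·t^4 - 12·t^3 - 12·t^2 - 2·t + 3 and substituting t = 1, we find v = -55.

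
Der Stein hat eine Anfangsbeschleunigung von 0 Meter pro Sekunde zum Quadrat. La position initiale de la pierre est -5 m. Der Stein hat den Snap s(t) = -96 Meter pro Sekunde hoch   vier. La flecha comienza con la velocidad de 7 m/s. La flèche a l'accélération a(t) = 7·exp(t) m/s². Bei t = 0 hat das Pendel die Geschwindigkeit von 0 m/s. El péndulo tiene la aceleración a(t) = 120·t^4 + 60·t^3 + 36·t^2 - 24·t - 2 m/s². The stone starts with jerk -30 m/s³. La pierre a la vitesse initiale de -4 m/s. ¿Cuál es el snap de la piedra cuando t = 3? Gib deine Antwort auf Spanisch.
De la ecuación del snap s(t) = -96, sustituimos t = 3 para obtener s = -96.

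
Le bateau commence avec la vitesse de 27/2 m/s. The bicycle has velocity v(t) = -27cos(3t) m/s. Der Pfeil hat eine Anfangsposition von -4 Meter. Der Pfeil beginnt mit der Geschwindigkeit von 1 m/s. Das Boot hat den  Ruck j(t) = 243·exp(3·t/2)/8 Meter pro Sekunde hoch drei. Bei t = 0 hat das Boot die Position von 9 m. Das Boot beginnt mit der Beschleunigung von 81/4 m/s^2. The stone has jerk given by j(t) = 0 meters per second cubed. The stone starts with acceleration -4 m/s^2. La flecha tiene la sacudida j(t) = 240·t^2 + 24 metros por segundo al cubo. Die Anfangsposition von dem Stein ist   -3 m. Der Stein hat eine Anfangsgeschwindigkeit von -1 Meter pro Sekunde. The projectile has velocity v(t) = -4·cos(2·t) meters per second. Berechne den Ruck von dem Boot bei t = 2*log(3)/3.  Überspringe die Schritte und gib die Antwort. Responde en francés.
j(2*log(3)/3) = 729/8.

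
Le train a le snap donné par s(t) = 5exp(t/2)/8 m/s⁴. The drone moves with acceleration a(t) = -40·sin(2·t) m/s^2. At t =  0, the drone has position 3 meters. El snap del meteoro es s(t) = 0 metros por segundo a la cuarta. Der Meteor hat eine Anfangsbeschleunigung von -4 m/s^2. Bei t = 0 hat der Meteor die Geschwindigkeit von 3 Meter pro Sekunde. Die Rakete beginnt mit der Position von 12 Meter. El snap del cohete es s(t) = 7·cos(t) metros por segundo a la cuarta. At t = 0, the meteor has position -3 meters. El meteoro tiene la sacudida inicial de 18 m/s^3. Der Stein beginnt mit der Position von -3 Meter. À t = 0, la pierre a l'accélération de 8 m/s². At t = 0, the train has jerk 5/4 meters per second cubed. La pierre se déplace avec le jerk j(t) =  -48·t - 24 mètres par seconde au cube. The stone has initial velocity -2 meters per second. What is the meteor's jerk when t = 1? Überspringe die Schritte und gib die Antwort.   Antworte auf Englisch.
At t = 1, j = 18.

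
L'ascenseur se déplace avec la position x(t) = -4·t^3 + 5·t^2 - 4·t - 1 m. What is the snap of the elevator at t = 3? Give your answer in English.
To solve this, we need to take 4 derivatives of our position equation x(t) = -4·t^3 + 5·t^2 - 4·t - 1. The derivative of position gives velocity: v(t) = -12·t^2 + 10·t - 4. The derivative of velocity gives acceleration: a(t) = 10 - 24·t. The derivative of acceleration gives jerk: j(t) = -24. The derivative of jerk gives snap: s(t) = 0. From the given snap equation s(t) = 0, we substitute t = 3 to get s = 0.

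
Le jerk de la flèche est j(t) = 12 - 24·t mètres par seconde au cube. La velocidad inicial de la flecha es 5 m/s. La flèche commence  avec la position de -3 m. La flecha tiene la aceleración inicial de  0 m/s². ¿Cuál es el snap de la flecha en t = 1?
Partiendo de la sacudida j(t) = 12 - 24·t, tomamos 1 derivada. La derivada de la sacudida da el snap: s(t) = -24. De la ecuación del snap s(t) = -24, sustituimos t = 1 para obtener s = -24.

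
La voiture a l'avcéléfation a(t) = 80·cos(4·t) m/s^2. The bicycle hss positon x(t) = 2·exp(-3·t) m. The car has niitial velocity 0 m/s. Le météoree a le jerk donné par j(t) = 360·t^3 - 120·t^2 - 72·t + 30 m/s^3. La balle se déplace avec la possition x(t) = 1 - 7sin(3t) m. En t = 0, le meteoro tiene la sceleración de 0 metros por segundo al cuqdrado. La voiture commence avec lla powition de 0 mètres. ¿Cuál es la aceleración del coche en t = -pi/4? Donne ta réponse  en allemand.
Mit a(t) = 80·cos(4·t) und Einsetzen von t = -pi/4, finden wir a = -80.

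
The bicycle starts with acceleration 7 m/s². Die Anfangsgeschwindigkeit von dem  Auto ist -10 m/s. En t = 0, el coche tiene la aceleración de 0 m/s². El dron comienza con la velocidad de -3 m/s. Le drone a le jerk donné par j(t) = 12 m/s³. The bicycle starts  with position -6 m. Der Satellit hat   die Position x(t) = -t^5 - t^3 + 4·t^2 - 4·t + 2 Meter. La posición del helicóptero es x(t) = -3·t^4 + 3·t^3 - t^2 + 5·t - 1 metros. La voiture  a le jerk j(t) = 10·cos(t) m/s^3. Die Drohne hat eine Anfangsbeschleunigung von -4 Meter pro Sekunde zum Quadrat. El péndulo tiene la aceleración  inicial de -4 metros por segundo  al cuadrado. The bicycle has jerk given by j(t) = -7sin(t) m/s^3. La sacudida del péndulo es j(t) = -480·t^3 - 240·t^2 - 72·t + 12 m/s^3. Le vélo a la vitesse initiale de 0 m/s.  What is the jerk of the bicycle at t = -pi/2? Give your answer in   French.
Nous avons le jerk j(t) = -7·sin(t). En substituant t = -pi/2: j(-pi/2) = 7.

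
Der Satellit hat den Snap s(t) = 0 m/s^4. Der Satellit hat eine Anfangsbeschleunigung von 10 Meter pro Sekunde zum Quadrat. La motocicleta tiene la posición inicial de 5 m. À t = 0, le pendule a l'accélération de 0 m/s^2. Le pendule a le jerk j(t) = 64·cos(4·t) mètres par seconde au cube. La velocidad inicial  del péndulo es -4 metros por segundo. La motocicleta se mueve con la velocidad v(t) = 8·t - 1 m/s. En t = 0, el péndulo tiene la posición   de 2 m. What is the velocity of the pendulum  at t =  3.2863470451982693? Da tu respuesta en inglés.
To find the answer, we compute 2 antiderivatives of j(t) = 64·cos(4·t). The antiderivative of jerk is acceleration. Using a(0) = 0, we get a(t) = 16·sin(4·t). Finding the integral of a(t) and using v(0) = -4: v(t) = -4·cos(4·t). Using v(t) = -4·cos(4·t) and substituting t = 3.2863470451982693, we find v = -3.34800257308969.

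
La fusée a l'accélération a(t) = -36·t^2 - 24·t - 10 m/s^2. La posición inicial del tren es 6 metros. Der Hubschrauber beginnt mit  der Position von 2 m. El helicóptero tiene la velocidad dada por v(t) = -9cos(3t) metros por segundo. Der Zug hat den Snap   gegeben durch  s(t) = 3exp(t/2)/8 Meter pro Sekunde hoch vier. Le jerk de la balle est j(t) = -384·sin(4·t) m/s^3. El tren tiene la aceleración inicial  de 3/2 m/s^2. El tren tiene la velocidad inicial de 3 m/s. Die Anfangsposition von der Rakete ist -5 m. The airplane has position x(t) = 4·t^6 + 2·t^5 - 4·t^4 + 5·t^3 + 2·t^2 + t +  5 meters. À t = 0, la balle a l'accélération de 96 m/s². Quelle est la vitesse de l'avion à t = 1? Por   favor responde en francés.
En partant de la position x(t) = 4·t^6 + 2·t^5 - 4·t^4 + 5·t^3 + 2·t^2 + t + 5, nous prenons 1 dérivée. En prenant d/dt de x(t), nous trouvons v(t) = 24·t^5 + 10·t^4 - 16·t^3 + 15·t^2 + 4·t + 1. De l'équation de la vitesse v(t) = 24·t^5 + 10·t^4 - 16·t^3 + 15·t^2 + 4·t + 1, nous substituons t = 1 pour obtenir v = 38.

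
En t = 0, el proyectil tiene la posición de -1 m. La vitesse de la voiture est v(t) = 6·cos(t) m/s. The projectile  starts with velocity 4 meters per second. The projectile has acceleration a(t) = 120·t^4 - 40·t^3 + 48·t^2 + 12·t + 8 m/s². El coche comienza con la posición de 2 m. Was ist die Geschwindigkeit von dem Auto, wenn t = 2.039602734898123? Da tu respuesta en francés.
En utilisant v(t) = 6·cos(t) et en substituant t = 2.039602734898123, nous trouvons v = -2.71093076605634.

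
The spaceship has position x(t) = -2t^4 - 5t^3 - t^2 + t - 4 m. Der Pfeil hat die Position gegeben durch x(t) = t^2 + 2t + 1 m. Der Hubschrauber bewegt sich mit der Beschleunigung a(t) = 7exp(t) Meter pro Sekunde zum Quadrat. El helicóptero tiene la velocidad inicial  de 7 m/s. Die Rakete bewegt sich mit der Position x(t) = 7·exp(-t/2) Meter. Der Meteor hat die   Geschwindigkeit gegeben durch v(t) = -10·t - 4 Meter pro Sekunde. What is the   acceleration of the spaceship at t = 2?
We must differentiate our position equation x(t) = -2·t^4 - 5·t^3 - t^2 + t - 4 2 times. The derivative of position gives velocity: v(t) = -8·t^3 - 15·t^2 - 2·t + 1. Taking d/dt of v(t), we find a(t) = -24·t^2 - 30·t - 2. Using a(t) = -24·t^2 - 30·t - 2 and substituting t = 2, we find a = -158.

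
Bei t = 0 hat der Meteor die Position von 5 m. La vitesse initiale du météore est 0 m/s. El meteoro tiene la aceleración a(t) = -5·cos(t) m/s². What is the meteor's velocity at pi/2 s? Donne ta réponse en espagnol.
Para resolver esto, necesitamos tomar 1 antiderivada de nuestra ecuación de la aceleración a(t) = -5·cos(t). La integral de la aceleración, con v(0) = 0, da la velocidad: v(t) = -5·sin(t). De la ecuación de la velocidad v(t) = -5·sin(t), sustituimos t = pi/2 para obtener v = -5.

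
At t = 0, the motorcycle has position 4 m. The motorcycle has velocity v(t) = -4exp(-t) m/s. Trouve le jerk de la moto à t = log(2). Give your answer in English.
To solve this, we need to take 2 derivatives of our velocity equation v(t) = -4·exp(-t). Taking d/dt of v(t), we find a(t) = 4·exp(-t). The derivative of acceleration gives jerk: j(t) = -4·exp(-t). Using j(t) = -4·exp(-t) and substituting t = log(2), we find j = -2.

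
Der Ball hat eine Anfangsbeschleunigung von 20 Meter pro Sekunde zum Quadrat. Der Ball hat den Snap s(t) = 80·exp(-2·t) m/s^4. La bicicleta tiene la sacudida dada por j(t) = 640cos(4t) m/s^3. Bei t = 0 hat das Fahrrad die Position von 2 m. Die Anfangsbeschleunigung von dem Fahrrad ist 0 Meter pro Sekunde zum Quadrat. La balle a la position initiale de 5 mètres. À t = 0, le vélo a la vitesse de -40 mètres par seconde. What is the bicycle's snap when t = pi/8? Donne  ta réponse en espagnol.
Partiendo de la sacudida j(t) = 640·cos(4·t), tomamos 1 derivada. Tomando d/dt de j(t), encontramos s(t) = -2560·sin(4·t). De la ecuación del snap s(t) = -2560·sin(4·t), sustituimos t = pi/8 para obtener s = -2560.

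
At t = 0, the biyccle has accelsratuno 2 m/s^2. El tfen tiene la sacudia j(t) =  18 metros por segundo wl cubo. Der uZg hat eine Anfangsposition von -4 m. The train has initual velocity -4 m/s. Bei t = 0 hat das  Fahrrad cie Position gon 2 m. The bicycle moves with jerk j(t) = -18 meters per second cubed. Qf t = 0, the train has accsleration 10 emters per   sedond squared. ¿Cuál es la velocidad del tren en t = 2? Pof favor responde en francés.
En partant du jerk j(t) = 18, nous prenons 2 primitives. En intégrant le jerk et en utilisant la condition initiale a(0) = 10, nous obtenons a(t) = 18·t + 10. L'intégrale de l'accélération, avec v(0) = -4, donne la vitesse: v(t) = 9·t^2 + 10·t - 4. Nous avons la vitesse v(t) = 9·t^2 + 10·t - 4. En substituant t = 2: v(2) = 52.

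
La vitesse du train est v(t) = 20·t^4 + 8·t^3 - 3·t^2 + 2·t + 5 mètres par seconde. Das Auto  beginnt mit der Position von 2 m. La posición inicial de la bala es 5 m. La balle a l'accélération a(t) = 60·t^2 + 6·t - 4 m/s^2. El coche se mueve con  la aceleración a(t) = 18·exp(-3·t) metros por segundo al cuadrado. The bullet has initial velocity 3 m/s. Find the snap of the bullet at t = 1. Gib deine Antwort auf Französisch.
Nous devons dériver notre équation de l'accélération a(t) = 60·t^2 + 6·t - 4 2 fois. La dérivée de l'accélération donne le jerk: j(t) = 120·t + 6. La dérivée du jerk donne le snap: s(t) = 120. Nous avons le snap s(t) = 120. En substituant t = 1: s(1) = 120.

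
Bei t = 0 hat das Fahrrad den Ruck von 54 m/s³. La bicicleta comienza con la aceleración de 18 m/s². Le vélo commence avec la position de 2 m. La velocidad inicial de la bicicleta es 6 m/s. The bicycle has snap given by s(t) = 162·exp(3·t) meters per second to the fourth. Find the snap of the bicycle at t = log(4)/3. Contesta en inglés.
We have snap s(t) = 162·exp(3·t). Substituting t = log(4)/3: s(log(4)/3) = 648.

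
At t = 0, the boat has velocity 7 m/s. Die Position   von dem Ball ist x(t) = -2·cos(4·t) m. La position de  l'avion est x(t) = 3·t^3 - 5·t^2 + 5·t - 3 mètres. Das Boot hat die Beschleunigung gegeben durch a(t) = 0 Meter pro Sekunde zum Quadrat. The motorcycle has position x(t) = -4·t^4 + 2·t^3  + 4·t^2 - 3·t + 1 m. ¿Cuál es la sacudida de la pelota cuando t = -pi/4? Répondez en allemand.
Ausgehend von der Position x(t) = -2·cos(4·t), nehmen wir 3 Ableitungen. Mit d/dt von x(t) finden wir v(t) = 8·sin(4·t). Mit d/dt von v(t) finden wir a(t) = 32·cos(4·t). Durch Ableiten von der Beschleunigung erhalten wir den Ruck: j(t) = -128·sin(4·t). Mit j(t) = -128·sin(4·t) und Einsetzen von t = -pi/4, finden wir j = 0.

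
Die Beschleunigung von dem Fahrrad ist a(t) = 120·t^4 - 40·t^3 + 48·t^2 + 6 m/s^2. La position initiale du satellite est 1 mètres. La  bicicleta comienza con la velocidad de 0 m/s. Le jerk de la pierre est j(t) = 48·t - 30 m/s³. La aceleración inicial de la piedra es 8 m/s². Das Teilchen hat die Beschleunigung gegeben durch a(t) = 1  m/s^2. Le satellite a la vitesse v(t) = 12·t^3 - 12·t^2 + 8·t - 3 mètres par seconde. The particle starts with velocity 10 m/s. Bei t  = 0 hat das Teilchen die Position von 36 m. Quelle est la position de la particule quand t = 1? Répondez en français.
Nous devons intégrer notre équation de l'accélération a(t) = 1 2 fois. En intégrant l'accélération et en utilisant la condition initiale v(0) = 10, nous obtenons v(t) = t + 10. L'intégrale de la vitesse est la position. En utilisant x(0) = 36, nous obtenons x(t) = t^2/2 + 10·t + 36. De l'équation de la position x(t) = t^2/2 + 10·t + 36, nous substituons t = 1 pour obtenir x = 93/2.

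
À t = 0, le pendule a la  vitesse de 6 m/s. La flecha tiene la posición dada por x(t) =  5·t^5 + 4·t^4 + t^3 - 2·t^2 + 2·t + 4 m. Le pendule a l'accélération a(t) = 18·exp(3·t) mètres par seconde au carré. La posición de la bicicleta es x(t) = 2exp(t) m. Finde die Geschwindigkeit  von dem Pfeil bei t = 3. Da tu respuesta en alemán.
Wir müssen unsere Gleichung für die Position x(t) = 5·t^5 + 4·t^4 + t^3 - 2·t^2 + 2·t + 4 1-mal ableiten. Durch Ableiten von der Position erhalten wir die Geschwindigkeit: v(t) = 25·t^4 + 16·t^3 + 3·t^2 - 4·t + 2. Wir haben die Geschwindigkeit v(t) = 25·t^4 + 16·t^3 + 3·t^2 - 4·t + 2. Durch Einsetzen von t = 3: v(3) = 2474.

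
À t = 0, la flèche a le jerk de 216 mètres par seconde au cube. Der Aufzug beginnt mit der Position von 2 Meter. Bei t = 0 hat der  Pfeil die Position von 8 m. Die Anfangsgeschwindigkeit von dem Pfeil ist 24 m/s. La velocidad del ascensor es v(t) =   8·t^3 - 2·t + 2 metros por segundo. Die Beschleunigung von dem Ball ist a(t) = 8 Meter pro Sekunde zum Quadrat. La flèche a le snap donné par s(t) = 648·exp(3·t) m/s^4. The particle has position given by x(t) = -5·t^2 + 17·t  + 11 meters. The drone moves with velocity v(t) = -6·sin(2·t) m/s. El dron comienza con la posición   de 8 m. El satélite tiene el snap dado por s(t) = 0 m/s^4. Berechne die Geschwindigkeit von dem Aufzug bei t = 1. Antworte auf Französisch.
En utilisant v(t) = 8·t^3 - 2·t + 2 et en substituant t = 1, nous trouvons v = 8.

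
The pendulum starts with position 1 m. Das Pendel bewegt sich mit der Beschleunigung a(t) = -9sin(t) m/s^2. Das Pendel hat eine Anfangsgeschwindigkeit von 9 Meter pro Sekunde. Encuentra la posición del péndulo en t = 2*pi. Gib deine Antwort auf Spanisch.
Para resolver esto, necesitamos tomar 2 integrales de nuestra ecuación de la aceleración a(t) = -9·sin(t). La integral de la aceleración es la velocidad. Usando v(0) = 9, obtenemos v(t) = 9·cos(t). Tomando ∫v(t)dt y aplicando x(0) = 1, encontramos x(t) = 9·sin(t) + 1. Tenemos la posición x(t) = 9·sin(t) + 1. Sustituyendo t = 2*pi: x(2*pi) = 1.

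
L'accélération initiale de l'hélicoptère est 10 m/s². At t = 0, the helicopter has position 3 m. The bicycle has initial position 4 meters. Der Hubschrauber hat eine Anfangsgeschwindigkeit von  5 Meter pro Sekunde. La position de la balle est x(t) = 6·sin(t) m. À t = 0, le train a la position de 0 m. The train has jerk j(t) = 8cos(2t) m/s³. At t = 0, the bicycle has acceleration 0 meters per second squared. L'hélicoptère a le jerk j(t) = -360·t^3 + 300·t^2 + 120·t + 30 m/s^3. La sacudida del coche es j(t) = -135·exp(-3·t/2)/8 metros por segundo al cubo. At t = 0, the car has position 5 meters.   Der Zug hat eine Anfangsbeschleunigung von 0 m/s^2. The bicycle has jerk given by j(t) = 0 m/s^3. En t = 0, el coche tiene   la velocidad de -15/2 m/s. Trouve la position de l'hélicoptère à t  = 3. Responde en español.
Debemos encontrar la integral de nuestra ecuación de la sacudida j(t) = -360·t^3 + 300·t^2 + 120·t + 30 3 veces. La antiderivada de la sacudida es la aceleración. Usando a(0) = 10, obtenemos a(t) = -90·t^4 + 100·t^3 + 60·t^2 + 30·t + 10. Integrando la aceleración y usando la condición inicial v(0) = 5, obtenemos v(t) = -18·t^5 + 25·t^4 + 20·t^3 + 15·t^2 + 10·t + 5. Integrando la velocidad y usando la condición inicial x(0) = 3, obtenemos x(t) = -3·t^6 + 5·t^5 + 5·t^4 + 5·t^3 + 5·t^2 + 5·t + 3. Tenemos la posición x(t) = -3·t^6 + 5·t^5 + 5·t^4 + 5·t^3 + 5·t^2 + 5·t + 3. Sustituyendo t = 3: x(3) = -369.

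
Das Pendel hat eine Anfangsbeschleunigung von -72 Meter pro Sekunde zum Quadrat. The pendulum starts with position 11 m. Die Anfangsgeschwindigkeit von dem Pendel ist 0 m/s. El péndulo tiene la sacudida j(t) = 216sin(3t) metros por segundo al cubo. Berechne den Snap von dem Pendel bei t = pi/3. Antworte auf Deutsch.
Wir müssen unsere Gleichung für den Ruck j(t) = 216·sin(3·t) 1-mal ableiten. Durch Ableiten von dem Ruck erhalten wir den Snap: s(t) = 648·cos(3·t). Mit s(t) = 648·cos(3·t) und Einsetzen von t = pi/3, finden wir s = -648.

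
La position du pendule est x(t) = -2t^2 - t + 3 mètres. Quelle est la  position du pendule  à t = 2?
En utilisant x(t) = -2·t^2 - t + 3 et en substituant t = 2, nous trouvons x = -7.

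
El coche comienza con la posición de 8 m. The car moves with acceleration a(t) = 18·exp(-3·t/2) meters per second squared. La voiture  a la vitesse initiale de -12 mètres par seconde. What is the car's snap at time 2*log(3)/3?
We must differentiate our acceleration equation a(t) = 18·exp(-3·t/2) 2 times. Differentiating acceleration, we get jerk: j(t) = -27·exp(-3·t/2). Taking d/dt of j(t), we find s(t) = 81·exp(-3·t/2)/2. Using s(t) = 81·exp(-3·t/2)/2 and substituting t = 2*log(3)/3, we find s = 27/2.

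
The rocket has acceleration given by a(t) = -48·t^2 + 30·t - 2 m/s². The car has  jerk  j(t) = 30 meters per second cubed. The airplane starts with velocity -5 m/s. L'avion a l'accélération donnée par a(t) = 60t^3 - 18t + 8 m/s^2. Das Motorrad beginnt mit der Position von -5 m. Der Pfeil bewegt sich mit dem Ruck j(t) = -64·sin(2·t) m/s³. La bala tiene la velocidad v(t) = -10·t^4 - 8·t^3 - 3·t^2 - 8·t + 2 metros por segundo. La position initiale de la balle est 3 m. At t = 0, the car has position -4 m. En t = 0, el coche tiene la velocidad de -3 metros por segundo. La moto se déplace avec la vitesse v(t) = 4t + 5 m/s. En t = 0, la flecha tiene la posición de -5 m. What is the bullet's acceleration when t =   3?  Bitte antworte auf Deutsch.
Ausgehend von der Geschwindigkeit v(t) = -10·t^4 - 8·t^3 - 3·t^2 - 8·t + 2, nehmen wir 1 Ableitung. Durch Ableiten von der Geschwindigkeit erhalten wir die Beschleunigung: a(t) = -40·t^3 - 24·t^2 - 6·t - 8. Wir haben die Beschleunigung a(t) = -40·t^3 - 24·t^2 - 6·t - 8. Durch Einsetzen von t = 3: a(3) = -1322.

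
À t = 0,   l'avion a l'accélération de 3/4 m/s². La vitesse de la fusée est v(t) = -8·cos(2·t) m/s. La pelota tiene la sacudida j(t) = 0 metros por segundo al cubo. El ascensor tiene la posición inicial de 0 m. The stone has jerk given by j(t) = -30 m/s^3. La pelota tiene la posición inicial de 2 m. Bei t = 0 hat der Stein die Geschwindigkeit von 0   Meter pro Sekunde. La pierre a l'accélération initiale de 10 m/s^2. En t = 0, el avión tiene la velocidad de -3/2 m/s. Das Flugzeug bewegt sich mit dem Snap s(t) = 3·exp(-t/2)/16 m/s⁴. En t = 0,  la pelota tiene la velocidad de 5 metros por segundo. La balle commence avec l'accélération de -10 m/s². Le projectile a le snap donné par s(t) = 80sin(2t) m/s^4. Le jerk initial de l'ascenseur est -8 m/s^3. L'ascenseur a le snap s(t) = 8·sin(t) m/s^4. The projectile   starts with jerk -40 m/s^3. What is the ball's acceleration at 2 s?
To solve this, we need to take 1 antiderivative of our jerk equation j(t) = 0. Integrating jerk and using the initial condition a(0) = -10, we get a(t) = -10. We have acceleration a(t) = -10. Substituting t = 2: a(2) = -10.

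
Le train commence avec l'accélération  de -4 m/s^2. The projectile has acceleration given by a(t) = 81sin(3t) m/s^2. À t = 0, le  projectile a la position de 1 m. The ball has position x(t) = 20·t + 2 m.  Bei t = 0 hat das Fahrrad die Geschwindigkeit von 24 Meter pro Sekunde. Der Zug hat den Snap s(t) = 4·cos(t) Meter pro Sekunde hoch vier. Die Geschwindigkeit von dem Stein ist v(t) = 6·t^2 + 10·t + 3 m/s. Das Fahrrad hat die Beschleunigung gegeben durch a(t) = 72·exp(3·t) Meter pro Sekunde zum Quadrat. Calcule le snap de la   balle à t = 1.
Pour résoudre ceci, nous devons prendre 4 dérivées de notre équation de la position x(t) = 20·t + 2. La dérivée de la position donne la vitesse: v(t) = 20. En prenant d/dt de v(t), nous trouvons a(t) = 0. En prenant d/dt de a(t), nous trouvons j(t) = 0. La dérivée du jerk donne le snap: s(t) = 0. Nous avons le snap s(t) = 0. En substituant t = 1: s(1) = 0.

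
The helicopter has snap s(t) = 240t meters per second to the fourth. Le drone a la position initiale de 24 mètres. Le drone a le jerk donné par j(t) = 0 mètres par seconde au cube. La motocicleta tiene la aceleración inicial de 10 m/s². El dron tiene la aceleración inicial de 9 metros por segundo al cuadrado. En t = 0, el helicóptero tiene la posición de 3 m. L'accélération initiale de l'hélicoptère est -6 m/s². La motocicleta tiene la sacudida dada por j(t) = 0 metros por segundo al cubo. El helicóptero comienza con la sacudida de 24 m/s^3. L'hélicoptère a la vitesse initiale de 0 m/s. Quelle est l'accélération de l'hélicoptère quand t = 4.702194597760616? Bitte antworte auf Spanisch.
Para resolver esto, necesitamos tomar 2 antiderivadas de nuestra ecuación del snap s(t) = 240·t. La antiderivada del snap es la sacudida. Usando j(0) = 24, obtenemos j(t) = 120·t^2 + 24. La antiderivada de la sacudida es la aceleración. Usando a(0) = -6, obtenemos a(t) = 40·t^3 + 24·t - 6. Tenemos la aceleración a(t) = 40·t^3 + 24·t - 6. Sustituyendo t = 4.702194597760616: a(4.702194597760616) = 4265.59282688315.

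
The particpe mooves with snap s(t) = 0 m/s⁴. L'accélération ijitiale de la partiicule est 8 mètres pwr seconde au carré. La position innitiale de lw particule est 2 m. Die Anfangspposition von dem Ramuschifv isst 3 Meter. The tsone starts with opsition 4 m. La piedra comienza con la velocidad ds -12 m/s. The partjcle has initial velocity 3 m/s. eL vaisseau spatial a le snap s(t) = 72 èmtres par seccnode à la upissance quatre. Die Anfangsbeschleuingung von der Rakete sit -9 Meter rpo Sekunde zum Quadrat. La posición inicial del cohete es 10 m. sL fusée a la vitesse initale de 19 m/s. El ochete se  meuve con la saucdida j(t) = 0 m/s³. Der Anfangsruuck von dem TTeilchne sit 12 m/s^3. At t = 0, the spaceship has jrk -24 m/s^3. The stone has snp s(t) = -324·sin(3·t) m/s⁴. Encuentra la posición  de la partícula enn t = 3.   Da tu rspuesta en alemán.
Ausgehend von dem Snap s(t) = 0, nehmen wir 4 Stammfunktionen. Mit ∫s(t)dt und Anwendung von j(0) = 12, finden wir j(t) = 12. Das Integral von dem Ruck ist die Beschleunigung. Mit a(0) = 8 erhalten wir a(t) = 12·t + 8. Mit ∫a(t)dt und Anwendung von v(0) = 3, finden wir v(t) = 6·t^2 + 8·t + 3. Mit ∫v(t)dt und Anwendung von x(0) = 2, finden wir x(t) = 2·t^3 + 4·t^2 + 3·t + 2. Mit x(t) = 2·t^3 + 4·t^2 + 3·t + 2 und Einsetzen von t = 3, finden wir x = 101.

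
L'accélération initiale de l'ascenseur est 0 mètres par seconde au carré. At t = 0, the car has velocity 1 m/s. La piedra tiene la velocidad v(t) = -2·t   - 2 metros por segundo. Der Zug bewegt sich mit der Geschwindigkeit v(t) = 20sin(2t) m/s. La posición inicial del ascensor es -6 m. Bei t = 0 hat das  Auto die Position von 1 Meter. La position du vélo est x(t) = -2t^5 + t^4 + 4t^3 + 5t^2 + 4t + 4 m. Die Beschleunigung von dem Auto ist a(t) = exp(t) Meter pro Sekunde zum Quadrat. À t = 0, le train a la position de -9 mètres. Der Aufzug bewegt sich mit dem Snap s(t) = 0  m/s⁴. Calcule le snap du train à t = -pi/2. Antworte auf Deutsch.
Ausgehend von der Geschwindigkeit v(t) = 20·sin(2·t), nehmen wir 3 Ableitungen. Durch Ableiten von der Geschwindigkeit erhalten wir die Beschleunigung: a(t) = 40·cos(2·t). Mit d/dt von a(t) finden wir j(t) = -80·sin(2·t). Durch Ableiten von dem Ruck erhalten wir den Snap: s(t) = -160·cos(2·t). Wir haben den Snap s(t) = -160·cos(2·t). Durch Einsetzen von t = -pi/2: s(-pi/2) = 160.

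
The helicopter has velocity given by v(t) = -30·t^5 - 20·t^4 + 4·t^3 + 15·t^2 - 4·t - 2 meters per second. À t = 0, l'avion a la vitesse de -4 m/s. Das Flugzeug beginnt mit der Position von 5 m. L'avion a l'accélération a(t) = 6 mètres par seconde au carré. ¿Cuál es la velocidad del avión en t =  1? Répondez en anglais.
We must find the antiderivative of our acceleration equation a(t) = 6 1 time. Taking ∫a(t)dt and applying v(0) = -4, we find v(t) = 6·t - 4. We have velocity v(t) = 6·t - 4. Substituting t = 1: v(1) = 2.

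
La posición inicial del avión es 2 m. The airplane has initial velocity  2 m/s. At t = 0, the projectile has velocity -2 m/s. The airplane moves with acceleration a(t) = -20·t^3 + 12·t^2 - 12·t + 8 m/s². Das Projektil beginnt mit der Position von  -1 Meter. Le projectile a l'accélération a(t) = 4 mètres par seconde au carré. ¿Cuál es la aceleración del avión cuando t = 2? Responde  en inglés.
From the given acceleration equation a(t) = -20·t^3 + 12·t^2 - 12·t + 8, we substitute t = 2 to get a = -128.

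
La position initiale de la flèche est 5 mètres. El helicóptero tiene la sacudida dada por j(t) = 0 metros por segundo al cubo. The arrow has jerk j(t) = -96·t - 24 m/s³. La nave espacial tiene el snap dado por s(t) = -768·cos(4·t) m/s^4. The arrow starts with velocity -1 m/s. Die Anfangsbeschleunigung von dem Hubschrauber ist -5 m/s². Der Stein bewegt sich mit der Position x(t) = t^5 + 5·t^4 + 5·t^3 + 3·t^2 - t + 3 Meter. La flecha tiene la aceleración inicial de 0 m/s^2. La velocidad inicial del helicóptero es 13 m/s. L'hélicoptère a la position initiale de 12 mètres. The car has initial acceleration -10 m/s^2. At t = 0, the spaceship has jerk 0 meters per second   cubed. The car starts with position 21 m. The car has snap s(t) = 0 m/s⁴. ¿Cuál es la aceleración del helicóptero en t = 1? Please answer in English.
Starting from jerk j(t) = 0, we take 1 integral. The antiderivative of jerk is acceleration. Using a(0) = -5, we get a(t) = -5. We have acceleration a(t) = -5. Substituting t = 1: a(1) = -5.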